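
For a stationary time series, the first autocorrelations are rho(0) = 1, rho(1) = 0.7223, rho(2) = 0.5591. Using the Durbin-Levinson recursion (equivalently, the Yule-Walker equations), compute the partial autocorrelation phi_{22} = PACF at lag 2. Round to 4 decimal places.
\phi_{22} = 0.0782

The PACF at lag k is phi_{kk}, the last component of the solution
to the Yule-Walker system G_k phi = r_k where
  (G_k)_{ij} = rho(|i - j|), (r_k)_i = rho(i), i,j = 1..k.
Equivalently, Durbin-Levinson gives phi_{kk} iteratively:
  phi_{11} = rho(1)
  phi_{kk} = [rho(k) - sum_{j=1..k-1} phi_{k-1,j} rho(k-j)]
            / [1 - sum_{j=1..k-1} phi_{k-1,j} rho(j)],
  phi_{k,j} = phi_{k-1,j} - phi_{kk} phi_{k-1,k-j},  j = 1..k-1.
Step k = 1:
  phi_11 = rho(1) = 0.7223.
Step k = 2:
  phi_22 = [rho(2) - phi_11 rho(1)] / [1 - phi_11 rho(1)] = [0.5591 - (0.7223)(0.7223)] / [1 - (0.7223)(0.7223)]
         = 0.03738271 / 0.47828271 = 0.0782.
Therefore phi_{22} = 0.0782.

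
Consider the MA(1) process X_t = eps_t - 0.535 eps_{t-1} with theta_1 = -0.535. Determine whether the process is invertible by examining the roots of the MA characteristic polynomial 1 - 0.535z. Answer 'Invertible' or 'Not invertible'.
\text{Invertible}

The MA(q) characteristic polynomial is P(z) = 1 - 0.535z.
Invertibility requires all roots to lie outside the unit circle, i.e. |z| > 1 for every root.
This is linear in z: 1 + (-0.535) z = 0  =>  z = -1/(-0.535) = 1.869159,  |z| = 1.869159.
Moduli of all roots: 1.8692.
All moduli strictly greater than 1? Yes.
Verdict: Invertible.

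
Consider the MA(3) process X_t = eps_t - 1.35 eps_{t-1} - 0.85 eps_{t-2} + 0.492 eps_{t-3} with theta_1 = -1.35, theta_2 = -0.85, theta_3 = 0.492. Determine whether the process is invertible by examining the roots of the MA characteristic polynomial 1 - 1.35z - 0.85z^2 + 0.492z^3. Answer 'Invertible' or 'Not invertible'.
\text{Not invertible}

The MA(q) characteristic polynomial is P(z) = 1 - 1.35z - 0.85z^2 + 0.492z^3.
Invertibility requires all roots to lie outside the unit circle, i.e. |z| > 1 for every root.
Degree 3: look for a simple real root z0 first, then factor out (1 - z/z0) and solve the remaining quadratic.
Testing z0 = 2.5: P(2.5) = 1 + (-1.35)(2.5) + (-0.85)(2.5)^2 + (0.492)(2.5)^3
  = 1 + (-3.375) + (-5.3125) + (7.6875) = 0.  So z_0 = 2.5 is a root, |z_0| = 2.5.
Divide out the factor (1 - 0.4 z) = (1 - z/z0) (since 1/z0 = 0.4):
  P(z) = (1 - 0.4 z)(1 + (-0.95) z + (-1.23) z^2)
  [check: z-coef -0.95 - (0.4) = -1.35; z^2-coef -1.23 - (0.4)(-0.95) = -0.85; z^3-coef -(0.4)(-1.23) = 0.492.]
Remaining roots from the quadratic factor 1 + (-0.95) z + (-1.23) z^2:
  Set 1 + (-0.95) z + (-1.23) z^2 = 0, i.e. a z^2 + b z + c = 0 with a = -1.23, b = -0.95, c = 1.
  Discriminant D = b^2 - 4ac = (-0.95)^2 - 4*(-1.23)*1 = 0.9025 - (-4.92) = 5.8225.
  D >= 0, so the roots are real: z = (-b +/- sqrt(D)) / (2a) = (0.95 +/- 2.412986) / (-2.46).
    z_1 = (0.95 + 2.412986) / (-2.46) = -1.3671,   |z_1| = 1.3671.
    z_2 = (0.95 - 2.412986) / (-2.46) = 0.5947,   |z_2| = 0.5947.
Moduli of all roots: 2.5000, 1.3671, 0.5947.
All moduli strictly greater than 1? No.
Verdict: Not invertible.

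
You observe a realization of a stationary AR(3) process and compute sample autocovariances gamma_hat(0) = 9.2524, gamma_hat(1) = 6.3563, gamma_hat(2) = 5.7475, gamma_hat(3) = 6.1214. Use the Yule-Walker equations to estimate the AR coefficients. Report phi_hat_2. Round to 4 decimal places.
\hat\phi_{2} = 0.1190

The Yule-Walker equations for an AR(p) process read, in matrix form,
  Gamma_p phi = r_p,   with   (Gamma_p)_{ij} = gamma(|i - j|),
                       (r_p)_i = gamma(i),   i,j = 1..p.
Substitute the sample gammas (Toeplitz matrix and right-hand side of size 3):
  Gamma_p = [[9.2524, 6.3563, 5.7475], [6.3563, 9.2524, 6.3563], [5.7475, 6.3563, 9.2524]]
  r_p     = [6.3563, 5.7475, 6.1214]
Written out (R1..R3):
  (R1) 9.2524 phi_1 + 6.3563 phi_2 + 5.7475 phi_3 = 6.3563
  (R2) 6.3563 phi_1 + 9.2524 phi_2 + 6.3563 phi_3 = 5.7475
  (R3) 5.7475 phi_1 + 6.3563 phi_2 + 9.2524 phi_3 = 6.1214
Gaussian elimination:
  R2 <- R2 - (6.3563/9.2524) R1 = R2 - (0.686989) R1:  4.88569 phi_2 + 2.407829 phi_3 = 1.38079
  R3 <- R3 - (5.7475/9.2524) R1 = R3 - (0.62119) R1:  2.407829 phi_2 + 5.682109 phi_3 = 2.172929
  R3 <- R3 - (2.407829/4.88569) R2 = R3 - (0.492833) R2:  4.495452 phi_3 = 1.49243
Back-substitution:
  phi_hat_3 = 1.49243 / 4.495452 = 0.331987
  phi_hat_2 = (1.38079 - (2.407829)(0.331987)) / 4.88569 = 0.119005
  phi_hat_1 = (6.3563 - (6.3563)(0.119005) - (5.7475)(0.331987)) / 9.2524 = 0.399007
So phi_hat = [0.3990, 0.1190, 0.3320].
Therefore phi_hat_2 = 0.1190.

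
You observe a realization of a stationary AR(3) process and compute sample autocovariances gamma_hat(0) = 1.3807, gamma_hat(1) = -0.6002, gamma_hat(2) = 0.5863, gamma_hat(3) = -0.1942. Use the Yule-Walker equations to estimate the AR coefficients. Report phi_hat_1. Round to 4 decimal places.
\hat\phi_{1} = -0.3540

The Yule-Walker equations for an AR(p) process read, in matrix form,
  Gamma_p phi = r_p,   with   (Gamma_p)_{ij} = gamma(|i - j|),
                       (r_p)_i = gamma(i),   i,j = 1..p.
Substitute the sample gammas (Toeplitz matrix and right-hand side of size 3):
  Gamma_p = [[1.3807, -0.6002, 0.5863], [-0.6002, 1.3807, -0.6002], [0.5863, -0.6002, 1.3807]]
  r_p     = [-0.6002, 0.5863, -0.1942]
Written out (R1..R3):
  (R1) 1.3807 phi_1 - 0.6002 phi_2 + 0.5863 phi_3 = -0.6002
  (R2) -0.6002 phi_1 + 1.3807 phi_2 - 0.6002 phi_3 = 0.5863
  (R3) 0.5863 phi_1 - 0.6002 phi_2 + 1.3807 phi_3 = -0.1942
Gaussian elimination:
  R2 <- R2 - (-0.6002/1.3807) R1 = R2 - (-0.434707) R1:  1.119789 phi_2 - 0.345331 phi_3 = 0.325389
  R3 <- R3 - (0.5863/1.3807) R1 = R3 - (0.42464) R1:  -0.345331 phi_2 + 1.131734 phi_3 = 0.060669
  R3 <- R3 - (-0.345331/1.119789) R2 = R3 - (-0.30839) R2:  1.025237 phi_3 = 0.161015
Back-substitution:
  phi_hat_3 = 0.161015 / 1.025237 = 0.157052
  phi_hat_2 = (0.325389 - (-0.345331)(0.157052)) / 1.119789 = 0.339014
  phi_hat_1 = (-0.6002 - (-0.6002)(0.339014) - (0.5863)(0.157052)) / 1.3807 = -0.354026
So phi_hat = [-0.3540, 0.3390, 0.1571].
Therefore phi_hat_1 = -0.3540.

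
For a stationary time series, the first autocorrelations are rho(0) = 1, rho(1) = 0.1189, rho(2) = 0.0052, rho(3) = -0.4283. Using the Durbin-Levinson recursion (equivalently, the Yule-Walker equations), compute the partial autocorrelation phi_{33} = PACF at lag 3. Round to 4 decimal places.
\phi_{33} = -0.4340

The PACF at lag k is phi_{kk}, the last component of the solution
to the Yule-Walker system G_k phi = r_k where
  (G_k)_{ij} = rho(|i - j|), (r_k)_i = rho(i), i,j = 1..k.
Equivalently, Durbin-Levinson gives phi_{kk} iteratively:
  phi_{11} = rho(1)
  phi_{kk} = [rho(k) - sum_{j=1..k-1} phi_{k-1,j} rho(k-j)]
            / [1 - sum_{j=1..k-1} phi_{k-1,j} rho(j)],
  phi_{k,j} = phi_{k-1,j} - phi_{kk} phi_{k-1,k-j},  j = 1..k-1.
Step k = 1:
  phi_11 = rho(1) = 0.1189.
Step k = 2:
  phi_22 = [rho(2) - phi_11 rho(1)] / [1 - phi_11 rho(1)] = [0.0052 - (0.1189)(0.1189)] / [1 - (0.1189)(0.1189)]
         = -0.00893721 / 0.98586279 = -0.009065.
  Update: phi_21 = phi_11 - phi_22 phi_11 = 0.1189 - (-0.009065)(0.1189) = 0.119978.
Step k = 3:
  phi_33 = [rho(3) - phi_21 rho(2) - phi_22 rho(1)] / [1 - phi_21 rho(1) - phi_22 rho(2)]
    numerator   = -0.4283 - (0.119978)(0.0052) - (-0.009065)(0.1189) = -0.42784601
    denominator = 1 - (0.119978)(0.1189) - (-0.009065)(0.0052) = 0.98578177
  phi_33 = -0.42784601 / 0.98578177 = -0.434.
Therefore phi_{33} = -0.4340.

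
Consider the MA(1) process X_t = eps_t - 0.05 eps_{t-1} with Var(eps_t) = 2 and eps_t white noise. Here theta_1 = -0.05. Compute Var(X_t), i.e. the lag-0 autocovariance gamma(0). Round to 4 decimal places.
\gamma(0) = 2.0050

For an MA(q) process X_t = eps_t + sum_i theta_i eps_{t-i} with
Var(eps_t) = sigma^2, the variance is
  gamma(0) = sigma^2 * (1 + sum_i theta_i^2).
  sum_i theta_i^2 = (-0.05)^2 = 0.0025.
  gamma(0) = 2 * (1 + 0.0025) = 2 * 1.0025 = 2.005, which rounds to 2.0050.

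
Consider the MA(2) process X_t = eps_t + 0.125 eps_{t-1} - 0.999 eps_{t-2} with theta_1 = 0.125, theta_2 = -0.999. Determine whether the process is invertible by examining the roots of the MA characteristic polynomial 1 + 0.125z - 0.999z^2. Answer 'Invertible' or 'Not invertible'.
\text{Not invertible}

The MA(q) characteristic polynomial is P(z) = 1 + 0.125z - 0.999z^2.
Invertibility requires all roots to lie outside the unit circle, i.e. |z| > 1 for every root.
Set 1 + (0.125) z + (-0.999) z^2 = 0, i.e. a z^2 + b z + c = 0 with a = -0.999, b = 0.125, c = 1.
Discriminant D = b^2 - 4ac = (0.125)^2 - 4*(-0.999)*1 = 0.015625 - (-3.996) = 4.011625.
D >= 0, so the roots are real: z = (-b +/- sqrt(D)) / (2a) = (-0.125 +/- 2.002904) / (-1.998).
  z_1 = (-0.125 + 2.002904) / (-1.998) = -0.9399,   |z_1| = 0.9399.
  z_2 = (-0.125 - 2.002904) / (-1.998) = 1.065,   |z_2| = 1.065.
Moduli of all roots: 0.9399, 1.0650.
All moduli strictly greater than 1? No.
Verdict: Not invertible.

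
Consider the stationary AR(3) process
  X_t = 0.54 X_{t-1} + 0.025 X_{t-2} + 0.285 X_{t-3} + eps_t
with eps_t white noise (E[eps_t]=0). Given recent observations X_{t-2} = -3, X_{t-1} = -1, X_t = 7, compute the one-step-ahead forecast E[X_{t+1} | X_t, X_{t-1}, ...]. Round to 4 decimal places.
E[X_{t+1} \mid \mathcal F_t] = 2.9000

For an AR(p) model X_t = c + sum_i phi_i X_{t-i} + eps_t, the
one-step-ahead conditional mean is
  E[X_{t+1} | X_t, ...] = c + sum_i phi_i X_{t+1-i}.
Substitute known values:
  E[X_{t+1} | ...] = (0.54) * (7) + (0.025) * (-1) + (0.285) * (-3)
                   = 2.9000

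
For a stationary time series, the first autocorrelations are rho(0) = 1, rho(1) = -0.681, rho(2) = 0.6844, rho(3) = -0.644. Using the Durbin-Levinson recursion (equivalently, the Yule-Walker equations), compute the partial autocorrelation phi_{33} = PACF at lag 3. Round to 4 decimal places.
\phi_{33} = -0.2009

The PACF at lag k is phi_{kk}, the last component of the solution
to the Yule-Walker system G_k phi = r_k where
  (G_k)_{ij} = rho(|i - j|), (r_k)_i = rho(i), i,j = 1..k.
Equivalently, Durbin-Levinson gives phi_{kk} iteratively:
  phi_{11} = rho(1)
  phi_{kk} = [rho(k) - sum_{j=1..k-1} phi_{k-1,j} rho(k-j)]
            / [1 - sum_{j=1..k-1} phi_{k-1,j} rho(j)],
  phi_{k,j} = phi_{k-1,j} - phi_{kk} phi_{k-1,k-j},  j = 1..k-1.
Step k = 1:
  phi_11 = rho(1) = -0.681.
Step k = 2:
  phi_22 = [rho(2) - phi_11 rho(1)] / [1 - phi_11 rho(1)] = [0.6844 - (-0.681)(-0.681)] / [1 - (-0.681)(-0.681)]
         = 0.220639 / 0.536239 = 0.411456.
  Update: phi_21 = phi_11 - phi_22 phi_11 = -0.681 - (0.411456)(-0.681) = -0.400798.
Step k = 3:
  phi_33 = [rho(3) - phi_21 rho(2) - phi_22 rho(1)] / [1 - phi_21 rho(1) - phi_22 rho(2)]
    numerator   = -0.644 - (-0.400798)(0.6844) - (0.411456)(-0.681) = -0.0894919
    denominator = 1 - (-0.400798)(-0.681) - (0.411456)(0.6844) = 0.44545566
  phi_33 = -0.0894919 / 0.44545566 = -0.2009.
Therefore phi_{33} = -0.2009.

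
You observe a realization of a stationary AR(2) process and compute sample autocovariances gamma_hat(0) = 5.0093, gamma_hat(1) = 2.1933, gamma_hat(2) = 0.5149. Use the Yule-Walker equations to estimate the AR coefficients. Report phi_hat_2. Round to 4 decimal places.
\hat\phi_{2} = -0.1100

The Yule-Walker equations for an AR(p) process read, in matrix form,
  Gamma_p phi = r_p,   with   (Gamma_p)_{ij} = gamma(|i - j|),
                       (r_p)_i = gamma(i),   i,j = 1..p.
Substitute the sample gammas (Toeplitz matrix and right-hand side of size 2):
  Gamma_p = [[5.0093, 2.1933], [2.1933, 5.0093]]
  r_p     = [2.1933, 0.5149]
Written out:
  5.0093 phi_1 + 2.1933 phi_2 = 2.1933
  2.1933 phi_1 + 5.0093 phi_2 = 0.5149
Solve by Cramer's rule:
  det = gamma(0)^2 - gamma(1)^2 = (5.0093)^2 - (2.1933)^2 = 25.09308649 - 4.81056489 = 20.2825216
  phi_hat_1 = [gamma(1) gamma(0) - gamma(1) gamma(2)] / det = [(2.1933)(5.0093) - (2.1933)(0.5149)] / 20.2825216 = 9.85756752 / 20.2825216 = 0.486
  phi_hat_2 = [gamma(0) gamma(2) - gamma(1)^2] / det = [(5.0093)(0.5149) - (2.1933)^2] / 20.2825216 = -2.23127632 / 20.2825216 = -0.11
So phi_hat = [0.4860, -0.1100].
Therefore phi_hat_2 = -0.1100.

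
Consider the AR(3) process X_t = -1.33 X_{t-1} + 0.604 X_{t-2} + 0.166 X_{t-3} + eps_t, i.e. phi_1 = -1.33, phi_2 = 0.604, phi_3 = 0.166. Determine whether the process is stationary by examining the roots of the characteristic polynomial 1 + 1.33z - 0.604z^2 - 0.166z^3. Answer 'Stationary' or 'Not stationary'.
\text{Not stationary}

The AR(p) characteristic polynomial is P(z) = 1 + 1.33z - 0.604z^2 - 0.166z^3.
Stationarity requires all roots to lie outside the unit circle, i.e. |z| > 1 for every root.
Degree 3: look for a simple real root z0 first, then factor out (1 - z/z0) and solve the remaining quadratic.
Testing z0 = -5: P(-5) = 1 + (1.33)(-5) + (-0.604)(-5)^2 + (-0.166)(-5)^3
  = 1 + (-6.65) + (-15.1) + (20.75) = 0.  So z_0 = -5 is a root, |z_0| = 5.
Divide out the factor (1 + 0.2 z) = (1 - z/z0) (since 1/z0 = -0.2):
  P(z) = (1 + 0.2 z)(1 + (1.13) z + (-0.83) z^2)
  [check: z-coef 1.13 - (-0.2) = 1.33; z^2-coef -0.83 - (-0.2)(1.13) = -0.604; z^3-coef -(-0.2)(-0.83) = -0.166.]
Remaining roots from the quadratic factor 1 + (1.13) z + (-0.83) z^2:
  Set 1 + (1.13) z + (-0.83) z^2 = 0, i.e. a z^2 + b z + c = 0 with a = -0.83, b = 1.13, c = 1.
  Discriminant D = b^2 - 4ac = (1.13)^2 - 4*(-0.83)*1 = 1.2769 - (-3.32) = 4.5969.
  D >= 0, so the roots are real: z = (-b +/- sqrt(D)) / (2a) = (-1.13 +/- 2.144038) / (-1.66).
    z_1 = (-1.13 + 2.144038) / (-1.66) = -0.6109,   |z_1| = 0.6109.
    z_2 = (-1.13 - 2.144038) / (-1.66) = 1.9723,   |z_2| = 1.9723.
Moduli of all roots: 5.0000, 0.6109, 1.9723.
All moduli strictly greater than 1? No.
Verdict: Not stationary.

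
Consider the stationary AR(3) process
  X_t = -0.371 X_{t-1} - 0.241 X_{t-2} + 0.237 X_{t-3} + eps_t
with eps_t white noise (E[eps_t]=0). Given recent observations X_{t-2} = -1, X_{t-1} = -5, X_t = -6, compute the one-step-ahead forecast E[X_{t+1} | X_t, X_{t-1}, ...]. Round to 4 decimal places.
E[X_{t+1} \mid \mathcal F_t] = 3.1940

For an AR(p) model X_t = c + sum_i phi_i X_{t-i} + eps_t, the
one-step-ahead conditional mean is
  E[X_{t+1} | X_t, ...] = c + sum_i phi_i X_{t+1-i}.
Substitute known values:
  E[X_{t+1} | ...] = (-0.371) * (-6) + (-0.241) * (-5) + (0.237) * (-1)
                   = 3.1940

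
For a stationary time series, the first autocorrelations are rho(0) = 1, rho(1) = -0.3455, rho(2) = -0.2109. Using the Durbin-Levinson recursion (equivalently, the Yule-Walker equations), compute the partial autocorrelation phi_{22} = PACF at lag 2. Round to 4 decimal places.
\phi_{22} = -0.3750

The PACF at lag k is phi_{kk}, the last component of the solution
to the Yule-Walker system G_k phi = r_k where
  (G_k)_{ij} = rho(|i - j|), (r_k)_i = rho(i), i,j = 1..k.
Equivalently, Durbin-Levinson gives phi_{kk} iteratively:
  phi_{11} = rho(1)
  phi_{kk} = [rho(k) - sum_{j=1..k-1} phi_{k-1,j} rho(k-j)]
            / [1 - sum_{j=1..k-1} phi_{k-1,j} rho(j)],
  phi_{k,j} = phi_{k-1,j} - phi_{kk} phi_{k-1,k-j},  j = 1..k-1.
Step k = 1:
  phi_11 = rho(1) = -0.3455.
Step k = 2:
  phi_22 = [rho(2) - phi_11 rho(1)] / [1 - phi_11 rho(1)] = [-0.2109 - (-0.3455)(-0.3455)] / [1 - (-0.3455)(-0.3455)]
         = -0.33027025 / 0.88062975 = -0.375.
Therefore phi_{22} = -0.3750.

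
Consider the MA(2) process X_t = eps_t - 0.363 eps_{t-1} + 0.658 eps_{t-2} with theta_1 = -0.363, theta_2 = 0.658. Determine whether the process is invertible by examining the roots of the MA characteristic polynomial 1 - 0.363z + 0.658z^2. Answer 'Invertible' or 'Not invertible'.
\text{Invertible}

The MA(q) characteristic polynomial is P(z) = 1 - 0.363z + 0.658z^2.
Invertibility requires all roots to lie outside the unit circle, i.e. |z| > 1 for every root.
Set 1 + (-0.363) z + (0.658) z^2 = 0, i.e. a z^2 + b z + c = 0 with a = 0.658, b = -0.363, c = 1.
Discriminant D = b^2 - 4ac = (-0.363)^2 - 4*(0.658)*1 = 0.131769 - (2.632) = -2.500231.
D < 0, so the roots are the complex-conjugate pair z = (-b +/- i sqrt(-D)) / (2a) = 0.2758 +/- 1.2015i.
For a conjugate pair |z|^2 = z * conj(z) = (product of roots) = c/a = 1/(0.658) = 1.519757, so |z| = sqrt(1.519757) = 1.2328 for both roots.
Moduli of all roots: 1.2328, 1.2328.
All moduli strictly greater than 1? Yes.
Verdict: Invertible.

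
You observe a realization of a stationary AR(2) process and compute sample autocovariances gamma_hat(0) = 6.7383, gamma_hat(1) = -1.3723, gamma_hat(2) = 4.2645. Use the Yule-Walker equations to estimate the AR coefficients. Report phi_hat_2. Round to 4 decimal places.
\hat\phi_{2} = 0.6170

The Yule-Walker equations for an AR(p) process read, in matrix form,
  Gamma_p phi = r_p,   with   (Gamma_p)_{ij} = gamma(|i - j|),
                       (r_p)_i = gamma(i),   i,j = 1..p.
Substitute the sample gammas (Toeplitz matrix and right-hand side of size 2):
  Gamma_p = [[6.7383, -1.3723], [-1.3723, 6.7383]]
  r_p     = [-1.3723, 4.2645]
Written out:
  6.7383 phi_1 - 1.3723 phi_2 = -1.3723
  -1.3723 phi_1 + 6.7383 phi_2 = 4.2645
Solve by Cramer's rule:
  det = gamma(0)^2 - gamma(1)^2 = (6.7383)^2 - (-1.3723)^2 = 45.40468689 - 1.88320729 = 43.5214796
  phi_hat_1 = [gamma(1) gamma(0) - gamma(1) gamma(2)] / det = [(-1.3723)(6.7383) - (-1.3723)(4.2645)] / 43.5214796 = -3.39479574 / 43.5214796 = -0.078
  phi_hat_2 = [gamma(0) gamma(2) - gamma(1)^2] / det = [(6.7383)(4.2645) - (-1.3723)^2] / 43.5214796 = 26.85227306 / 43.5214796 = 0.617
So phi_hat = [-0.0780, 0.6170].
Therefore phi_hat_2 = 0.6170.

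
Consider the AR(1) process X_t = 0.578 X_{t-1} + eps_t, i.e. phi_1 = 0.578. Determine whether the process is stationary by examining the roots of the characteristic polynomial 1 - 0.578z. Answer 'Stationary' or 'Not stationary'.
\text{Stationary}

The AR(p) characteristic polynomial is P(z) = 1 - 0.578z.
Stationarity requires all roots to lie outside the unit circle, i.e. |z| > 1 for every root.
This is linear in z: 1 + (-0.578) z = 0  =>  z = -1/(-0.578) = 1.730104,  |z| = 1.730104.
Moduli of all roots: 1.7301.
All moduli strictly greater than 1? Yes.
Verdict: Stationary.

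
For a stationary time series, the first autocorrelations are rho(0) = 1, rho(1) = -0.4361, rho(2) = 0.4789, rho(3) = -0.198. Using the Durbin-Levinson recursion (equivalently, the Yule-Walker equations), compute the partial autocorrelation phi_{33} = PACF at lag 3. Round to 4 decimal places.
\phi_{33} = 0.1300

The PACF at lag k is phi_{kk}, the last component of the solution
to the Yule-Walker system G_k phi = r_k where
  (G_k)_{ij} = rho(|i - j|), (r_k)_i = rho(i), i,j = 1..k.
Equivalently, Durbin-Levinson gives phi_{kk} iteratively:
  phi_{11} = rho(1)
  phi_{kk} = [rho(k) - sum_{j=1..k-1} phi_{k-1,j} rho(k-j)]
            / [1 - sum_{j=1..k-1} phi_{k-1,j} rho(j)],
  phi_{k,j} = phi_{k-1,j} - phi_{kk} phi_{k-1,k-j},  j = 1..k-1.
Step k = 1:
  phi_11 = rho(1) = -0.4361.
Step k = 2:
  phi_22 = [rho(2) - phi_11 rho(1)] / [1 - phi_11 rho(1)] = [0.4789 - (-0.4361)(-0.4361)] / [1 - (-0.4361)(-0.4361)]
         = 0.28871679 / 0.80981679 = 0.356521.
  Update: phi_21 = phi_11 - phi_22 phi_11 = -0.4361 - (0.356521)(-0.4361) = -0.280621.
Step k = 3:
  phi_33 = [rho(3) - phi_21 rho(2) - phi_22 rho(1)] / [1 - phi_21 rho(1) - phi_22 rho(2)]
    numerator   = -0.198 - (-0.280621)(0.4789) - (0.356521)(-0.4361) = 0.09186832
    denominator = 1 - (-0.280621)(-0.4361) - (0.356521)(0.4789) = 0.70688316
  phi_33 = 0.09186832 / 0.70688316 = 0.13.
Therefore phi_{33} = 0.1300.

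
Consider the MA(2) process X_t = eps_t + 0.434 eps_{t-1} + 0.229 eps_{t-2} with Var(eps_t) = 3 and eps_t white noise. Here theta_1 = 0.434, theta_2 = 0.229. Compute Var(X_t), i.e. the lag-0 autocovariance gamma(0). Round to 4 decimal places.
\gamma(0) = 3.7224

For an MA(q) process X_t = eps_t + sum_i theta_i eps_{t-i} with
Var(eps_t) = sigma^2, the variance is
  gamma(0) = sigma^2 * (1 + sum_i theta_i^2).
  sum_i theta_i^2 = (0.434)^2 + (0.229)^2 = 0.188356 + 0.052441 = 0.240797.
  gamma(0) = 3 * (1 + 0.240797) = 3 * 1.240797 = 3.722391, which rounds to 3.7224.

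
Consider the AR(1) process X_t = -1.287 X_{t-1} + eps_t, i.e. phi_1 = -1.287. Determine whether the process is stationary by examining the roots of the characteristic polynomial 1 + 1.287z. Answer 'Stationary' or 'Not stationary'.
\text{Not stationary}

The AR(p) characteristic polynomial is P(z) = 1 + 1.287z.
Stationarity requires all roots to lie outside the unit circle, i.e. |z| > 1 for every root.
This is linear in z: 1 + (1.287) z = 0  =>  z = -1/(1.287) = -0.777001,  |z| = 0.777001.
Moduli of all roots: 0.7770.
All moduli strictly greater than 1? No.
Verdict: Not stationary.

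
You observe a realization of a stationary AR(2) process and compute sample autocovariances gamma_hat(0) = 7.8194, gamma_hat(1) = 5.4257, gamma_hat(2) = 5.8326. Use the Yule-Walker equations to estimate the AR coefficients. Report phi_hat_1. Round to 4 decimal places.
\hat\phi_{1} = 0.3400

The Yule-Walker equations for an AR(p) process read, in matrix form,
  Gamma_p phi = r_p,   with   (Gamma_p)_{ij} = gamma(|i - j|),
                       (r_p)_i = gamma(i),   i,j = 1..p.
Substitute the sample gammas (Toeplitz matrix and right-hand side of size 2):
  Gamma_p = [[7.8194, 5.4257], [5.4257, 7.8194]]
  r_p     = [5.4257, 5.8326]
Written out:
  7.8194 phi_1 + 5.4257 phi_2 = 5.4257
  5.4257 phi_1 + 7.8194 phi_2 = 5.8326
Solve by Cramer's rule:
  det = gamma(0)^2 - gamma(1)^2 = (7.8194)^2 - (5.4257)^2 = 61.14301636 - 29.43822049 = 31.70479587
  phi_hat_1 = [gamma(1) gamma(0) - gamma(1) gamma(2)] / det = [(5.4257)(7.8194) - (5.4257)(5.8326)] / 31.70479587 = 10.77978076 / 31.70479587 = 0.34
  phi_hat_2 = [gamma(0) gamma(2) - gamma(1)^2] / det = [(7.8194)(5.8326) - (5.4257)^2] / 31.70479587 = 16.16921195 / 31.70479587 = 0.51
So phi_hat = [0.3400, 0.5100].
Therefore phi_hat_1 = 0.3400.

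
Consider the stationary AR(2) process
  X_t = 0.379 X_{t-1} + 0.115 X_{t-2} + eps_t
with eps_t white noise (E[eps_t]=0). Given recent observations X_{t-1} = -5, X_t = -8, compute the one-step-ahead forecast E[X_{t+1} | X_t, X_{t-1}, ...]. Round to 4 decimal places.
E[X_{t+1} \mid \mathcal F_t] = -3.6070

For an AR(p) model X_t = c + sum_i phi_i X_{t-i} + eps_t, the
one-step-ahead conditional mean is
  E[X_{t+1} | X_t, ...] = c + sum_i phi_i X_{t+1-i}.
Substitute known values:
  E[X_{t+1} | ...] = (0.379) * (-8) + (0.115) * (-5)
                   = -3.6070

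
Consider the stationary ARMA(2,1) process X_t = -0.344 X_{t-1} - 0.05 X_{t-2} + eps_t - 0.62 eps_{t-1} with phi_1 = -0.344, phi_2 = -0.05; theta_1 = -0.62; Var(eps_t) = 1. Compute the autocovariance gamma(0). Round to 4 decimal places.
\gamma(0) = 2.0110

Multiply the model equation by X_{t-k} and take expectations. With theta_0 = psi_0 = 1 and psi_j the MA(infinity) weights, this gives
  gamma(k) - sum_i phi_i gamma(k-i) = c_k,
  c_k = sigma^2 * sum_{j=k..q} theta_j psi_{j-k}   (c_k = 0 for k > q),
using gamma(-m) = gamma(m).
psi-weights needed (psi_j = theta_j + sum_i phi_i psi_{j-i}):
  psi_1 = theta_1 + phi_1 = -0.62 + (-0.344) = -0.964
Right-hand sides:
  c_0 = sigma^2 (1 + theta_1 psi_1) = 1 * (1 + (-0.62)(-0.964)) = 1 * 1.59768 = 1.59768
  c_1 = sigma^2 theta_1 = 1 * (-0.62) = -0.62
  c_2 = 0
Equations for k = 0, 1, 2 (AR order 2, c_2 = 0):
  (E0) gamma(0) = phi_1 gamma(1) + phi_2 gamma(2) + c_0
  (E1) gamma(1) = phi_1 gamma(0) + phi_2 gamma(1) + c_1
  (E2) gamma(2) = phi_1 gamma(1) + phi_2 gamma(0)
From (E1): gamma(1) = A gamma(0) + B with
  A = phi_1 / (1 - phi_2) = -0.344 / 1.05 = -0.327619,   B = c_1 / (1 - phi_2) = -0.62 / 1.05 = -0.590476.
Insert (E2) into (E0): gamma(0) (1 - phi_2^2) = phi_1 (1 + phi_2) gamma(1) + c_0.
  phi_1 (1 + phi_2) = (-0.344)(0.95) = -0.3268,   1 - phi_2^2 = 0.9975.
Replace gamma(1) by A gamma(0) + B and collect gamma(0):
  gamma(0) [0.9975 - (-0.3268)(-0.327619)] = (-0.3268)(-0.590476) + 1.59768
  gamma(0) * 0.890434 = 1.790648
  gamma(0) = 1.790648 / 0.890434 = 2.010983.
Therefore gamma(0) = 2.0110 (to 4 decimal places).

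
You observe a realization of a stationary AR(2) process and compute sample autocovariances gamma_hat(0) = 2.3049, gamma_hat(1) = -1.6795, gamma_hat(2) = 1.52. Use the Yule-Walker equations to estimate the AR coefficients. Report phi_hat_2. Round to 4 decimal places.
\hat\phi_{2} = 0.2740

The Yule-Walker equations for an AR(p) process read, in matrix form,
  Gamma_p phi = r_p,   with   (Gamma_p)_{ij} = gamma(|i - j|),
                       (r_p)_i = gamma(i),   i,j = 1..p.
Substitute the sample gammas (Toeplitz matrix and right-hand side of size 2):
  Gamma_p = [[2.3049, -1.6795], [-1.6795, 2.3049]]
  r_p     = [-1.6795, 1.52]
Written out:
  2.3049 phi_1 - 1.6795 phi_2 = -1.6795
  -1.6795 phi_1 + 2.3049 phi_2 = 1.52
Solve by Cramer's rule:
  det = gamma(0)^2 - gamma(1)^2 = (2.3049)^2 - (-1.6795)^2 = 5.31256401 - 2.82072025 = 2.49184376
  phi_hat_1 = [gamma(1) gamma(0) - gamma(1) gamma(2)] / det = [(-1.6795)(2.3049) - (-1.6795)(1.52)] / 2.49184376 = -1.31823955 / 2.49184376 = -0.529
  phi_hat_2 = [gamma(0) gamma(2) - gamma(1)^2] / det = [(2.3049)(1.52) - (-1.6795)^2] / 2.49184376 = 0.68272775 / 2.49184376 = 0.274
So phi_hat = [-0.5290, 0.2740].
Therefore phi_hat_2 = 0.2740.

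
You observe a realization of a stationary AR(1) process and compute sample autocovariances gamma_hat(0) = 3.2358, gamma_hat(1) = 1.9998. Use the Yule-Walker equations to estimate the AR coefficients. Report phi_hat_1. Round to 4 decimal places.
\hat\phi_{1} = 0.6180

The Yule-Walker equations for an AR(p) process read, in matrix form,
  Gamma_p phi = r_p,   with   (Gamma_p)_{ij} = gamma(|i - j|),
                       (r_p)_i = gamma(i),   i,j = 1..p.
Substitute the sample gammas (Toeplitz matrix and right-hand side of size 1):
  Gamma_p = [[3.2358]]
  r_p     = [1.9998]
With p = 1 this is the single equation gamma(0) phi_1 = gamma(1):
  phi_hat_1 = gamma(1) / gamma(0) = 1.9998 / 3.2358 = 0.6180.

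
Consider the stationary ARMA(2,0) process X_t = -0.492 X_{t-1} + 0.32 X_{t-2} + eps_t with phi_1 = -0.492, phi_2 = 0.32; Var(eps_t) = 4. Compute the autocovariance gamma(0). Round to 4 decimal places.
\gamma(0) = 9.3521

Multiply the model equation by X_{t-k} and take expectations. With theta_0 = psi_0 = 1 and psi_j the MA(infinity) weights, this gives
  gamma(k) - sum_i phi_i gamma(k-i) = c_k,
  c_k = sigma^2 * sum_{j=k..q} theta_j psi_{j-k}   (c_k = 0 for k > q),
using gamma(-m) = gamma(m).
Pure AR (q = 0): c_0 = sigma^2 = 4, c_k = 0 for k >= 1.
Equations for k = 0, 1, 2 (AR order 2, c_2 = 0):
  (E0) gamma(0) = phi_1 gamma(1) + phi_2 gamma(2) + c_0
  (E1) gamma(1) = phi_1 gamma(0) + phi_2 gamma(1) + c_1
  (E2) gamma(2) = phi_1 gamma(1) + phi_2 gamma(0)
From (E1): gamma(1) = A gamma(0) + B with
  A = phi_1 / (1 - phi_2) = -0.492 / 0.68 = -0.723529,   B = c_1 / (1 - phi_2) = 0 / 0.68 = 0.
Insert (E2) into (E0): gamma(0) (1 - phi_2^2) = phi_1 (1 + phi_2) gamma(1) + c_0.
  phi_1 (1 + phi_2) = (-0.492)(1.32) = -0.64944,   1 - phi_2^2 = 0.8976.
Replace gamma(1) by A gamma(0) + B and collect gamma(0):
  gamma(0) [0.8976 - (-0.64944)(-0.723529)] = c_0 = 4
  gamma(0) * 0.427711 = 4
  gamma(0) = 4 / 0.427711 = 9.352108.
Therefore gamma(0) = 9.3521 (to 4 decimal places).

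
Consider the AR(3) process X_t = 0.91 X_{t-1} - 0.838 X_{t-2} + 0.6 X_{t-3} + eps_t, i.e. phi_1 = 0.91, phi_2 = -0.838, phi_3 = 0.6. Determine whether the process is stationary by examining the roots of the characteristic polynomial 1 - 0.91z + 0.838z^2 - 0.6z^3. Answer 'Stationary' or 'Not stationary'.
\text{Stationary}

The AR(p) characteristic polynomial is P(z) = 1 - 0.91z + 0.838z^2 - 0.6z^3.
Stationarity requires all roots to lie outside the unit circle, i.e. |z| > 1 for every root.
Degree 3: look for a simple real root z0 first, then factor out (1 - z/z0) and solve the remaining quadratic.
Testing z0 = 1.25: P(1.25) = 1 + (-0.91)(1.25) + (0.838)(1.25)^2 + (-0.6)(1.25)^3
  = 1 + (-1.1375) + (1.309375) + (-1.171875) = 0.  So z_0 = 1.25 is a root, |z_0| = 1.25.
Divide out the factor (1 - 0.8 z) = (1 - z/z0) (since 1/z0 = 0.8):
  P(z) = (1 - 0.8 z)(1 + (-0.11) z + (0.75) z^2)
  [check: z-coef -0.11 - (0.8) = -0.91; z^2-coef 0.75 - (0.8)(-0.11) = 0.838; z^3-coef -(0.8)(0.75) = -0.6.]
Remaining roots from the quadratic factor 1 + (-0.11) z + (0.75) z^2:
  Set 1 + (-0.11) z + (0.75) z^2 = 0, i.e. a z^2 + b z + c = 0 with a = 0.75, b = -0.11, c = 1.
  Discriminant D = b^2 - 4ac = (-0.11)^2 - 4*(0.75)*1 = 0.0121 - (3) = -2.9879.
  D < 0, so the roots are the complex-conjugate pair z = (-b +/- i sqrt(-D)) / (2a) = 0.0733 +/- 1.1524i.
  For a conjugate pair |z|^2 = z * conj(z) = (product of roots) = c/a = 1/(0.75) = 1.333333, so |z| = sqrt(1.333333) = 1.1547 for both roots.
Moduli of all roots: 1.2500, 1.1547, 1.1547.
All moduli strictly greater than 1? Yes.
Verdict: Stationary.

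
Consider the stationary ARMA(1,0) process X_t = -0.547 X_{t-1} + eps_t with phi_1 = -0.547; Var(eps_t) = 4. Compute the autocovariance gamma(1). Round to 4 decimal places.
\gamma(1) = -3.1222

Multiply the model equation by X_{t-k} and take expectations. With theta_0 = psi_0 = 1 and psi_j the MA(infinity) weights, this gives
  gamma(k) - sum_i phi_i gamma(k-i) = c_k,
  c_k = sigma^2 * sum_{j=k..q} theta_j psi_{j-k}   (c_k = 0 for k > q),
using gamma(-m) = gamma(m).
Pure AR (q = 0): c_0 = sigma^2 = 4, c_k = 0 for k >= 1.
Equations for k = 0 and k = 1 (AR order 1):
  gamma(0) = phi_1 gamma(1) + c_0
  gamma(1) = phi_1 gamma(0) + c_1
Substituting the second into the first: gamma(0) (1 - phi_1^2) = c_0 + phi_1 c_1, so
  gamma(0) = c_0 / (1 - phi_1^2) = 4 / (1 - (-0.547)^2) = 4 / 0.700791 = 5.707836.
  gamma(1) = phi_1 gamma(0) = (-0.547)(5.707836) = -3.122186.
Therefore gamma(1) = -3.1222 (to 4 decimal places).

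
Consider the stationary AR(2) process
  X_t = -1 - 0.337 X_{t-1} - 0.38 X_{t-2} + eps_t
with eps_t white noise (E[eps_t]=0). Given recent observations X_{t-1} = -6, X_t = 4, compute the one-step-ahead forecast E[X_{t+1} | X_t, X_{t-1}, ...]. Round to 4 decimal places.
E[X_{t+1} \mid \mathcal F_t] = -0.0680

For an AR(p) model X_t = c + sum_i phi_i X_{t-i} + eps_t, the
one-step-ahead conditional mean is
  E[X_{t+1} | X_t, ...] = c + sum_i phi_i X_{t+1-i}.
Substitute known values:
  E[X_{t+1} | ...] = -1 + (-0.337) * (4) + (-0.38) * (-6)
                   = -0.0680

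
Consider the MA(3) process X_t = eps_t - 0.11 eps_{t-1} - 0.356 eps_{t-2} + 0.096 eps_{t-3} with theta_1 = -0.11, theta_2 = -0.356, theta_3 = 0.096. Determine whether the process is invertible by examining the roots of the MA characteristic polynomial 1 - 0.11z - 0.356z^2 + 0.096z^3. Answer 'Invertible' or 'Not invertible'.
\text{Invertible}

The MA(q) characteristic polynomial is P(z) = 1 - 0.11z - 0.356z^2 + 0.096z^3.
Invertibility requires all roots to lie outside the unit circle, i.e. |z| > 1 for every root.
Degree 3: look for a simple real root z0 first, then factor out (1 - z/z0) and solve the remaining quadratic.
Testing z0 = 2.5: P(2.5) = 1 + (-0.11)(2.5) + (-0.356)(2.5)^2 + (0.096)(2.5)^3
  = 1 + (-0.275) + (-2.225) + (1.5) = 0.  So z_0 = 2.5 is a root, |z_0| = 2.5.
Divide out the factor (1 - 0.4 z) = (1 - z/z0) (since 1/z0 = 0.4):
  P(z) = (1 - 0.4 z)(1 + (0.29) z + (-0.24) z^2)
  [check: z-coef 0.29 - (0.4) = -0.11; z^2-coef -0.24 - (0.4)(0.29) = -0.356; z^3-coef -(0.4)(-0.24) = 0.096.]
Remaining roots from the quadratic factor 1 + (0.29) z + (-0.24) z^2:
  Set 1 + (0.29) z + (-0.24) z^2 = 0, i.e. a z^2 + b z + c = 0 with a = -0.24, b = 0.29, c = 1.
  Discriminant D = b^2 - 4ac = (0.29)^2 - 4*(-0.24)*1 = 0.0841 - (-0.96) = 1.0441.
  D >= 0, so the roots are real: z = (-b +/- sqrt(D)) / (2a) = (-0.29 +/- 1.021812) / (-0.48).
    z_1 = (-0.29 + 1.021812) / (-0.48) = -1.5246,   |z_1| = 1.5246.
    z_2 = (-0.29 - 1.021812) / (-0.48) = 2.7329,   |z_2| = 2.7329.
Moduli of all roots: 2.5000, 1.5246, 2.7329.
All moduli strictly greater than 1? Yes.
Verdict: Invertible.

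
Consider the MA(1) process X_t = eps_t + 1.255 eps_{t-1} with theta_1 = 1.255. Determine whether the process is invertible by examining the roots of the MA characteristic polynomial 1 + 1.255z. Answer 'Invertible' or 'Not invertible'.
\text{Not invertible}

The MA(q) characteristic polynomial is P(z) = 1 + 1.255z.
Invertibility requires all roots to lie outside the unit circle, i.e. |z| > 1 for every root.
This is linear in z: 1 + (1.255) z = 0  =>  z = -1/(1.255) = -0.796813,  |z| = 0.796813.
Moduli of all roots: 0.7968.
All moduli strictly greater than 1? No.
Verdict: Not invertible.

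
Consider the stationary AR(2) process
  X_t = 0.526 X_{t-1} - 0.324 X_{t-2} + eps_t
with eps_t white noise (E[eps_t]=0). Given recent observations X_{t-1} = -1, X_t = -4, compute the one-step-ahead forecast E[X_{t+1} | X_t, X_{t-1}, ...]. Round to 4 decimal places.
E[X_{t+1} \mid \mathcal F_t] = -1.7800

For an AR(p) model X_t = c + sum_i phi_i X_{t-i} + eps_t, the
one-step-ahead conditional mean is
  E[X_{t+1} | X_t, ...] = c + sum_i phi_i X_{t+1-i}.
Substitute known values:
  E[X_{t+1} | ...] = (0.526) * (-4) + (-0.324) * (-1)
                   = -1.7800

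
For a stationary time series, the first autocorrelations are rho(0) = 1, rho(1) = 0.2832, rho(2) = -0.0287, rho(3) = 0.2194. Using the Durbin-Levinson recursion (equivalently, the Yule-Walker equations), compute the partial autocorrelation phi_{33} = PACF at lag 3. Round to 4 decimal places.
\phi_{33} = 0.2889

The PACF at lag k is phi_{kk}, the last component of the solution
to the Yule-Walker system G_k phi = r_k where
  (G_k)_{ij} = rho(|i - j|), (r_k)_i = rho(i), i,j = 1..k.
Equivalently, Durbin-Levinson gives phi_{kk} iteratively:
  phi_{11} = rho(1)
  phi_{kk} = [rho(k) - sum_{j=1..k-1} phi_{k-1,j} rho(k-j)]
            / [1 - sum_{j=1..k-1} phi_{k-1,j} rho(j)],
  phi_{k,j} = phi_{k-1,j} - phi_{kk} phi_{k-1,k-j},  j = 1..k-1.
Step k = 1:
  phi_11 = rho(1) = 0.2832.
Step k = 2:
  phi_22 = [rho(2) - phi_11 rho(1)] / [1 - phi_11 rho(1)] = [-0.0287 - (0.2832)(0.2832)] / [1 - (0.2832)(0.2832)]
         = -0.10890224 / 0.91979776 = -0.118398.
  Update: phi_21 = phi_11 - phi_22 phi_11 = 0.2832 - (-0.118398)(0.2832) = 0.31673.
Step k = 3:
  phi_33 = [rho(3) - phi_21 rho(2) - phi_22 rho(1)] / [1 - phi_21 rho(1) - phi_22 rho(2)]
    numerator   = 0.2194 - (0.31673)(-0.0287) - (-0.118398)(0.2832) = 0.26202048
    denominator = 1 - (0.31673)(0.2832) - (-0.118398)(-0.0287) = 0.90690395
  phi_33 = 0.26202048 / 0.90690395 = 0.2889.
Therefore phi_{33} = 0.2889.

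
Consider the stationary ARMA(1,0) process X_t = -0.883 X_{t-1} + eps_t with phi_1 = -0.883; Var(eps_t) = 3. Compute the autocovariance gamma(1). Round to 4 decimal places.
\gamma(1) = -12.0239

Multiply the model equation by X_{t-k} and take expectations. With theta_0 = psi_0 = 1 and psi_j the MA(infinity) weights, this gives
  gamma(k) - sum_i phi_i gamma(k-i) = c_k,
  c_k = sigma^2 * sum_{j=k..q} theta_j psi_{j-k}   (c_k = 0 for k > q),
using gamma(-m) = gamma(m).
Pure AR (q = 0): c_0 = sigma^2 = 3, c_k = 0 for k >= 1.
Equations for k = 0 and k = 1 (AR order 1):
  gamma(0) = phi_1 gamma(1) + c_0
  gamma(1) = phi_1 gamma(0) + c_1
Substituting the second into the first: gamma(0) (1 - phi_1^2) = c_0 + phi_1 c_1, so
  gamma(0) = c_0 / (1 - phi_1^2) = 3 / (1 - (-0.883)^2) = 3 / 0.220311 = 13.617114.
  gamma(1) = phi_1 gamma(0) = (-0.883)(13.617114) = -12.023912.
Therefore gamma(1) = -12.0239 (to 4 decimal places).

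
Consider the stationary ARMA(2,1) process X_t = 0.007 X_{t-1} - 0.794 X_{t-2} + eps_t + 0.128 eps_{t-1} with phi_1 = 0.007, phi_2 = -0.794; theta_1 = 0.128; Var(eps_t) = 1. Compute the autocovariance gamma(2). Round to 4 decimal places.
\gamma(2) = -2.1853

Multiply the model equation by X_{t-k} and take expectations. With theta_0 = psi_0 = 1 and psi_j the MA(infinity) weights, this gives
  gamma(k) - sum_i phi_i gamma(k-i) = c_k,
  c_k = sigma^2 * sum_{j=k..q} theta_j psi_{j-k}   (c_k = 0 for k > q),
using gamma(-m) = gamma(m).
psi-weights needed (psi_j = theta_j + sum_i phi_i psi_{j-i}):
  psi_1 = theta_1 + phi_1 = 0.128 + (0.007) = 0.135
Right-hand sides:
  c_0 = sigma^2 (1 + theta_1 psi_1) = 1 * (1 + (0.128)(0.135)) = 1 * 1.01728 = 1.01728
  c_1 = sigma^2 theta_1 = 1 * (0.128) = 0.128
  c_2 = 0
Equations for k = 0, 1, 2 (AR order 2, c_2 = 0):
  (E0) gamma(0) = phi_1 gamma(1) + phi_2 gamma(2) + c_0
  (E1) gamma(1) = phi_1 gamma(0) + phi_2 gamma(1) + c_1
  (E2) gamma(2) = phi_1 gamma(1) + phi_2 gamma(0)
From (E1): gamma(1) = A gamma(0) + B with
  A = phi_1 / (1 - phi_2) = 0.007 / 1.794 = 0.003902,   B = c_1 / (1 - phi_2) = 0.128 / 1.794 = 0.071349.
Insert (E2) into (E0): gamma(0) (1 - phi_2^2) = phi_1 (1 + phi_2) gamma(1) + c_0.
  phi_1 (1 + phi_2) = (0.007)(0.206) = 0.001442,   1 - phi_2^2 = 0.369564.
Replace gamma(1) by A gamma(0) + B and collect gamma(0):
  gamma(0) [0.369564 - (0.001442)(0.003902)] = (0.001442)(0.071349) + 1.01728
  gamma(0) * 0.369558 = 1.017383
  gamma(0) = 1.017383 / 0.369558 = 2.752969.
  gamma(1) = A gamma(0) + B = (0.003902)(2.752969) + (0.071349) = 0.082091.
  gamma(2) = phi_1 gamma(1) + phi_2 gamma(0) = (0.007)(0.082091) + (-0.794)(2.752969) = -2.185283.
Therefore gamma(2) = -2.1853 (to 4 decimal places).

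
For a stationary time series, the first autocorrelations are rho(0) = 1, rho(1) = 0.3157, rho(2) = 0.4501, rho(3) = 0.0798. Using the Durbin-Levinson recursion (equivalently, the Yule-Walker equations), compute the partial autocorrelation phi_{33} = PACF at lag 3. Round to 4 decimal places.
\phi_{33} = -0.1700

The PACF at lag k is phi_{kk}, the last component of the solution
to the Yule-Walker system G_k phi = r_k where
  (G_k)_{ij} = rho(|i - j|), (r_k)_i = rho(i), i,j = 1..k.
Equivalently, Durbin-Levinson gives phi_{kk} iteratively:
  phi_{11} = rho(1)
  phi_{kk} = [rho(k) - sum_{j=1..k-1} phi_{k-1,j} rho(k-j)]
            / [1 - sum_{j=1..k-1} phi_{k-1,j} rho(j)],
  phi_{k,j} = phi_{k-1,j} - phi_{kk} phi_{k-1,k-j},  j = 1..k-1.
Step k = 1:
  phi_11 = rho(1) = 0.3157.
Step k = 2:
  phi_22 = [rho(2) - phi_11 rho(1)] / [1 - phi_11 rho(1)] = [0.4501 - (0.3157)(0.3157)] / [1 - (0.3157)(0.3157)]
         = 0.35043351 / 0.90033351 = 0.389226.
  Update: phi_21 = phi_11 - phi_22 phi_11 = 0.3157 - (0.389226)(0.3157) = 0.192821.
Step k = 3:
  phi_33 = [rho(3) - phi_21 rho(2) - phi_22 rho(1)] / [1 - phi_21 rho(1) - phi_22 rho(2)]
    numerator   = 0.0798 - (0.192821)(0.4501) - (0.389226)(0.3157) = -0.1298676
    denominator = 1 - (0.192821)(0.3157) - (0.389226)(0.4501) = 0.76393556
  phi_33 = -0.1298676 / 0.76393556 = -0.17.
Therefore phi_{33} = -0.1700.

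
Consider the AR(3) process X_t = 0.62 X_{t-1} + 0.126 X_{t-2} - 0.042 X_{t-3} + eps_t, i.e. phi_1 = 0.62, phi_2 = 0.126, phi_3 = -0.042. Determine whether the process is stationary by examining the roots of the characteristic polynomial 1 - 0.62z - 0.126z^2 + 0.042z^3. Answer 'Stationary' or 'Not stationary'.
\text{Stationary}

The AR(p) characteristic polynomial is P(z) = 1 - 0.62z - 0.126z^2 + 0.042z^3.
Stationarity requires all roots to lie outside the unit circle, i.e. |z| > 1 for every root.
Degree 3: look for a simple real root z0 first, then factor out (1 - z/z0) and solve the remaining quadratic.
Testing z0 = 5: P(5) = 1 + (-0.62)(5) + (-0.126)(5)^2 + (0.042)(5)^3
  = 1 + (-3.1) + (-3.15) + (5.25) = 0.  So z_0 = 5 is a root, |z_0| = 5.
Divide out the factor (1 - 0.2 z) = (1 - z/z0) (since 1/z0 = 0.2):
  P(z) = (1 - 0.2 z)(1 + (-0.42) z + (-0.21) z^2)
  [check: z-coef -0.42 - (0.2) = -0.62; z^2-coef -0.21 - (0.2)(-0.42) = -0.126; z^3-coef -(0.2)(-0.21) = 0.042.]
Remaining roots from the quadratic factor 1 + (-0.42) z + (-0.21) z^2:
  Set 1 + (-0.42) z + (-0.21) z^2 = 0, i.e. a z^2 + b z + c = 0 with a = -0.21, b = -0.42, c = 1.
  Discriminant D = b^2 - 4ac = (-0.42)^2 - 4*(-0.21)*1 = 0.1764 - (-0.84) = 1.0164.
  D >= 0, so the roots are real: z = (-b +/- sqrt(D)) / (2a) = (0.42 +/- 1.008167) / (-0.42).
    z_1 = (0.42 + 1.008167) / (-0.42) = -3.4004,   |z_1| = 3.4004.
    z_2 = (0.42 - 1.008167) / (-0.42) = 1.4004,   |z_2| = 1.4004.
Moduli of all roots: 5.0000, 3.4004, 1.4004.
All moduli strictly greater than 1? Yes.
Verdict: Stationary.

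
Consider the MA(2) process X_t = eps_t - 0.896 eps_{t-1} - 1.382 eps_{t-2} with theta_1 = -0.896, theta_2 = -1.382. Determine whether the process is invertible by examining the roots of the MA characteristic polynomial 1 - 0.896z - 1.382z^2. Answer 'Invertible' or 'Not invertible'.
\text{Not invertible}

The MA(q) characteristic polynomial is P(z) = 1 - 0.896z - 1.382z^2.
Invertibility requires all roots to lie outside the unit circle, i.e. |z| > 1 for every root.
Set 1 + (-0.896) z + (-1.382) z^2 = 0, i.e. a z^2 + b z + c = 0 with a = -1.382, b = -0.896, c = 1.
Discriminant D = b^2 - 4ac = (-0.896)^2 - 4*(-1.382)*1 = 0.802816 - (-5.528) = 6.330816.
D >= 0, so the roots are real: z = (-b +/- sqrt(D)) / (2a) = (0.896 +/- 2.516111) / (-2.764).
  z_1 = (0.896 + 2.516111) / (-2.764) = -1.2345,   |z_1| = 1.2345.
  z_2 = (0.896 - 2.516111) / (-2.764) = 0.5861,   |z_2| = 0.5861.
Moduli of all roots: 1.2345, 0.5861.
All moduli strictly greater than 1? No.
Verdict: Not invertible.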